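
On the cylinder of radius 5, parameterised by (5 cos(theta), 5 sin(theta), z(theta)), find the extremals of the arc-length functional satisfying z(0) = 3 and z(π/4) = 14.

Parameterise the cylinder of radius R = 5 as
    r(θ) = (5 cos θ, 5 sin θ, z(θ)).
The arc-length element is
    ds = sqrt(25 + (dz/dθ)^2) dθ,
so the Lagrangian is L = sqrt(25 + z'^2).
L depends on z' only, not on z or θ, so ∂L/∂z = 0 and
    ∂L/∂z' = z' / sqrt(25 + z'^2).
The Euler-Lagrange equation gives
    d/dθ( z' / sqrt(25 + z'^2) ) = 0,
so z' is constant. Integrating once:
    z(θ) = a θ + b,
a helix on the cylinder (a straight line when the cylinder is unrolled). The constants a, b are determined by the endpoint conditions.
With endpoint conditions z(0) = 3 and z(π/4) = 14: from z(0) = b we get b = 3, and a·π/4 + 3 = 14 gives a = 44/π, so
    z(θ) = (44/π) θ + 3.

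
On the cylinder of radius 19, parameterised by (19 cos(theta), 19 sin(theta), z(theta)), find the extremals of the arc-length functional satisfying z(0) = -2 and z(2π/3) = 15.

Parameterise the cylinder of radius R = 19 as
    r(θ) = (19 cos θ, 19 sin θ, z(θ)).
The arc-length element is
    ds = sqrt(361 + (dz/dθ)^2) dθ,
so the Lagrangian is L = sqrt(361 + z'^2).
L depends on z' only, not on z or θ, so ∂L/∂z = 0 and
    ∂L/∂z' = z' / sqrt(361 + z'^2).
The Euler-Lagrange equation gives
    d/dθ( z' / sqrt(361 + z'^2) ) = 0,
so z' is constant. Integrating once:
    z(θ) = a θ + b,
a helix on the cylinder (a straight line when the cylinder is unrolled). The constants a, b are determined by the endpoint conditions.
With endpoint conditions z(0) = -2 and z(2π/3) = 15: from z(0) = b we get b = -2, and a·2π/3 + -2 = 15 gives a = 51/(2π), so
    z(θ) = (51/(2π)) θ − 2.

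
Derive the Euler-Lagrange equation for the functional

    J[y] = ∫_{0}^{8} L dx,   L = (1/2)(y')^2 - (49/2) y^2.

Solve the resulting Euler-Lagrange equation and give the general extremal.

The Lagrangian is L = (1/2)(y')^2 - (49/2) y^2.
∂L/∂y = -49y.
∂L/∂y' = y'.
The Euler-Lagrange equation d/dx(∂L/∂y') − ∂L/∂y = 0 becomes:
    y'' + 49 y = 0
General solution: y(x) = A sin(7x) + B cos(7x), where A and B are arbitrary constants fixed by the endpoint conditions.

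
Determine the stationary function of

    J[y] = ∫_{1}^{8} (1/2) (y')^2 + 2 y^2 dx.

The Lagrangian is L = (1/2) (y')^2 + 2 y^2.
Compute ∂L/∂y = 4y, ∂L/∂y' = y'.
The Euler-Lagrange equation d/dx(∂L/∂y') − ∂L/∂y = 0 reduces to
    y'' − 4 y = 0.
Its general solution is
    y(x) = A e^(2x) + B e^(−2x),
with A, B fixed by the endpoint conditions.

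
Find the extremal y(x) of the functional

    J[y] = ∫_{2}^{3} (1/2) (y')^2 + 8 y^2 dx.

The Lagrangian is L = (1/2) (y')^2 + 8 y^2.
Compute ∂L/∂y = 16y, ∂L/∂y' = y'.
The Euler-Lagrange equation d/dx(∂L/∂y') − ∂L/∂y = 0 reduces to
    y'' − 16 y = 0.
Its general solution is
    y(x) = A e^(4x) + B e^(−4x),
with A, B fixed by the endpoint conditions.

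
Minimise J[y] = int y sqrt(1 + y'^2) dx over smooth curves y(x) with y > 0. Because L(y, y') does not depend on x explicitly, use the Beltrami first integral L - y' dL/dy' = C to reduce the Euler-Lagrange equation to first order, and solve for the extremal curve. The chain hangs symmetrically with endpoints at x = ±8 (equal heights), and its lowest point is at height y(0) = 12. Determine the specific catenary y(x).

The Lagrangian L(y, y') = y sqrt(1 + y'^2) has no explicit x dependence, so the Beltrami identity applies:
    L − y' ∂L/∂y' = C.
Compute ∂L/∂y' = y · y' / sqrt(1 + y'^2). Then
    L − y' ∂L/∂y'
    = y sqrt(1 + y'^2) − y · y'^2 / sqrt(1 + y'^2)
    = y (1 + y'^2 − y'^2) / sqrt(1 + y'^2)
    = y / sqrt(1 + y'^2) = C.
Squaring gives y^2 = C^2 (1 + y'^2), i.e.
    y'^2 = y^2 / C^2 − 1.
Separating variables,
    dy / sqrt(y^2 − C^2) = dx / C,
and integrating gives arccosh(y / C) = (x − a)/C, so
    y(x) = C cosh((x − a)/C),
the catenary. The constants C and a are fixed by the two endpoint conditions (and, for the hanging-chain problem, the length constraint selects C).
Now fit the given data. The endpoints x = ±8 are symmetric at equal height, so the catenary is even about its minimum: a = 0 and y(x) = C cosh(x/C). The lowest point is y(0) = C cosh(0) = C, and we are told y(0) = 12, so C = 12. Therefore
    y(x) = 12 cosh(x/12),
and at the endpoints
    y(±8) = 12 cosh(8/12).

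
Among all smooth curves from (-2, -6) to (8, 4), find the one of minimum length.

Arc-length functional: J[y] = ∫ sqrt(1 + (y')^2) dx.
Lagrangian L = sqrt(1 + (y')^2) has no explicit y dependence, so ∂L/∂y = 0 and the Euler-Lagrange equation gives
    d/dx( y' / sqrt(1 + (y')^2) ) = 0  ⇒  y' / sqrt(1 + (y')^2) = const.
Hence y' is constant, so y(x) is affine.
Fitting the endpoints (-2, -6) and (8, 4):
    slope m = (4 − (-6)) / (8 − (-2)) = 1,
    intercept c = (-6) − m·(-2) = -4.
Extremal: y(x) = x - 4.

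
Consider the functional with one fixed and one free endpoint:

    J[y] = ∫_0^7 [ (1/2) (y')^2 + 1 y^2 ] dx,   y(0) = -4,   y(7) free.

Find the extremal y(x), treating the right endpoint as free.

The Lagrangian L = (1/2) (y')^2 + 1 y^2 gives
    ∂L/∂y = 2 y,   ∂L/∂y' = y'.
Euler-Lagrange: y'' − 2 y = 0.
With k = sqrt(2), the general solution is
    y(x) = A cosh(sqrt(2) x) + B sinh(sqrt(2) x).
Fixed left endpoint y(0) = -4 ⇒ A = -4.
The right endpoint x = 7 is free, so the natural (transversality) condition is ∂L/∂y' |_{x=7} = 0, i.e. y'(7) = 0.
Compute y'(x) = A k sinh(k x) + B k cosh(k x), so
    y'(7) = A k sinh(k·7) + B k cosh(k·7) = 0
    ⇒ B = −A tanh(k·7) = 4 tanh(sqrt(2)·7).
Therefore the extremal is
    y(x) = −4 cosh(sqrt(2) x) + 4 tanh(sqrt(2)·7) sinh(sqrt(2) x).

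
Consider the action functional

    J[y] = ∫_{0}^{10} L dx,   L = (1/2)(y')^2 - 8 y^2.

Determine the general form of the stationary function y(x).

The Lagrangian is L = (1/2)(y')^2 - 8 y^2.
∂L/∂y = -16y.
∂L/∂y' = y'.
The Euler-Lagrange equation d/dx(∂L/∂y') − ∂L/∂y = 0 becomes:
    y'' + 16 y = 0
General solution: y(x) = A sin(4x) + B cos(4x), where A and B are arbitrary constants fixed by the endpoint conditions.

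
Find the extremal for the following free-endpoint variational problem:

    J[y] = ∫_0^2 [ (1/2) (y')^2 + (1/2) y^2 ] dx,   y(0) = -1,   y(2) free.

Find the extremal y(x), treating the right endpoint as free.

The Lagrangian L = (1/2) (y')^2 + (1/2) y^2 gives
    ∂L/∂y = 1 y,   ∂L/∂y' = y'.
Euler-Lagrange: y'' − y = 0.
With k = 1, the general solution is
    y(x) = A cosh(x) + B sinh(x).
Fixed left endpoint y(0) = -1 ⇒ A = -1.
The right endpoint x = 2 is free, so the natural (transversality) condition is ∂L/∂y' |_{x=2} = 0, i.e. y'(2) = 0.
Compute y'(x) = A k sinh(k x) + B k cosh(k x), so
    y'(2) = A k sinh(k·2) + B k cosh(k·2) = 0
    ⇒ B = −A tanh(k·2) = tanh(1·2).
Therefore the extremal is
    y(x) = −cosh(1 x) + tanh(1·2) sinh(1 x).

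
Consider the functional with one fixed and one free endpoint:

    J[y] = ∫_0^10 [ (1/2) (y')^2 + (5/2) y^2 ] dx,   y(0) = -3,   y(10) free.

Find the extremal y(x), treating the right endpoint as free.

The Lagrangian L = (1/2) (y')^2 + (5/2) y^2 gives
    ∂L/∂y = 5 y,   ∂L/∂y' = y'.
Euler-Lagrange: y'' − 5 y = 0.
With k = sqrt(5), the general solution is
    y(x) = A cosh(sqrt(5) x) + B sinh(sqrt(5) x).
Fixed left endpoint y(0) = -3 ⇒ A = -3.
The right endpoint x = 10 is free, so the natural (transversality) condition is ∂L/∂y' |_{x=10} = 0, i.e. y'(10) = 0.
Compute y'(x) = A k sinh(k x) + B k cosh(k x), so
    y'(10) = A k sinh(k·10) + B k cosh(k·10) = 0
    ⇒ B = −A tanh(k·10) = 3 tanh(sqrt(5)·10).
Therefore the extremal is
    y(x) = −3 cosh(sqrt(5) x) + 3 tanh(sqrt(5)·10) sinh(sqrt(5) x).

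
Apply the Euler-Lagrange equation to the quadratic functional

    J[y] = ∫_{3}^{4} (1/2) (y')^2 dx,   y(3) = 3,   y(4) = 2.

The Lagrangian is L = (1/2) (y')^2.
Compute ∂L/∂y = 0, ∂L/∂y' = y'.
The Euler-Lagrange equation d/dx(∂L/∂y') − ∂L/∂y = 0 reduces to
    y'' = 0.
Its general solution is
    y(x) = A x + B,
with A, B fixed by the endpoint conditions.
Applying the endpoint conditions y(3) = 3 and y(4) = 2: solve A·3 + B = 3 and A·4 + B = 2. Subtracting gives A(4 − 3) = 2 − 3, so A = -1, and B = 3 − A·3 = 6. Therefore
    y(x) = -x + 6.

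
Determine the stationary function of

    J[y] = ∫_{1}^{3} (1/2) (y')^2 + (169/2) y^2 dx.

The Lagrangian is L = (1/2) (y')^2 + (169/2) y^2.
Compute ∂L/∂y = 169y, ∂L/∂y' = y'.
The Euler-Lagrange equation d/dx(∂L/∂y') − ∂L/∂y = 0 reduces to
    y'' − 169 y = 0.
Its general solution is
    y(x) = A e^(13x) + B e^(−13x),
with A, B fixed by the endpoint conditions.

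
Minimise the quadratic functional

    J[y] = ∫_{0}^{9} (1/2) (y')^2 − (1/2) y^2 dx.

The Lagrangian is L = (1/2) (y')^2 − (1/2) y^2.
Compute ∂L/∂y = -y, ∂L/∂y' = y'.
The Euler-Lagrange equation d/dx(∂L/∂y') − ∂L/∂y = 0 reduces to
    y'' + y = 0.
Its general solution is
    y(x) = A sin(x) + B cos(x),
with A, B fixed by the endpoint conditions.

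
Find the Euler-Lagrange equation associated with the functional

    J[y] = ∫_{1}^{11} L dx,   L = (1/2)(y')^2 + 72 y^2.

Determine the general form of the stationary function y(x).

The Lagrangian is L = (1/2)(y')^2 + 72 y^2.
∂L/∂y = 144y.
∂L/∂y' = y'.
The Euler-Lagrange equation d/dx(∂L/∂y') − ∂L/∂y = 0 becomes:
    y'' - 144 y = 0
General solution: y(x) = A e^(12x) + B e^(-12x), where A and B are arbitrary constants fixed by the endpoint conditions.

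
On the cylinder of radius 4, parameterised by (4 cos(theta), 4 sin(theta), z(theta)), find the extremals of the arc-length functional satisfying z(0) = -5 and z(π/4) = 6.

Parameterise the cylinder of radius R = 4 as
    r(θ) = (4 cos θ, 4 sin θ, z(θ)).
The arc-length element is
    ds = sqrt(16 + (dz/dθ)^2) dθ,
so the Lagrangian is L = sqrt(16 + z'^2).
L depends on z' only, not on z or θ, so ∂L/∂z = 0 and
    ∂L/∂z' = z' / sqrt(16 + z'^2).
The Euler-Lagrange equation gives
    d/dθ( z' / sqrt(16 + z'^2) ) = 0,
so z' is constant. Integrating once:
    z(θ) = a θ + b,
a helix on the cylinder (a straight line when the cylinder is unrolled). The constants a, b are determined by the endpoint conditions.
With endpoint conditions z(0) = -5 and z(π/4) = 6: from z(0) = b we get b = -5, and a·π/4 + -5 = 6 gives a = 44/π, so
    z(θ) = (44/π) θ − 5.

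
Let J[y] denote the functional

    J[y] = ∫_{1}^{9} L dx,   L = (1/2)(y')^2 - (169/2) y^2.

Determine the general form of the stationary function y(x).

The Lagrangian is L = (1/2)(y')^2 - (169/2) y^2.
∂L/∂y = -169y.
∂L/∂y' = y'.
The Euler-Lagrange equation d/dx(∂L/∂y') − ∂L/∂y = 0 becomes:
    y'' + 169 y = 0
General solution: y(x) = A sin(13x) + B cos(13x), where A and B are arbitrary constants fixed by the endpoint conditions.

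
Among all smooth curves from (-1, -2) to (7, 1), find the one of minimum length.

Arc-length functional: J[y] = ∫ sqrt(1 + (y')^2) dx.
Lagrangian L = sqrt(1 + (y')^2) has no explicit y dependence, so ∂L/∂y = 0 and the Euler-Lagrange equation gives
    d/dx( y' / sqrt(1 + (y')^2) ) = 0  ⇒  y' / sqrt(1 + (y')^2) = const.
Hence y' is constant, so y(x) is affine.
Fitting the endpoints (-1, -2) and (7, 1):
    slope m = (1 − (-2)) / (7 − (-1)) = 3/8,
    intercept c = (-2) − m·(-1) = -13/8.
Extremal: y(x) = (3/8) x - 13/8.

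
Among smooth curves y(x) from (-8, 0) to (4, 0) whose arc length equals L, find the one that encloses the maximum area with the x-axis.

Set up the augmented Lagrangian using a multiplier λ for the length constraint:
    F(y, y') = y − λ sqrt(1 + y'^2).
F has no explicit x dependence, so the Beltrami identity yields a first integral
    F − y' ∂F/∂y' = C.
Compute ∂F/∂y' = −λ y' / sqrt(1 + y'^2). Then
    y − λ sqrt(1 + y'^2) + λ y'^2 / sqrt(1 + y'^2) = C
    ⇒  y − λ / sqrt(1 + y'^2) = C.
Solving for y' and integrating gives
    (x − a)^2 + (y − b)^2 = λ^2,
a circular arc of radius λ. The constants a, b are determined by the endpoint conditions y(-8) = y(4) = 0, and λ is fixed implicitly by the length constraint
    ∫_{-8}^{4} sqrt(1 + y'^2) dx = L.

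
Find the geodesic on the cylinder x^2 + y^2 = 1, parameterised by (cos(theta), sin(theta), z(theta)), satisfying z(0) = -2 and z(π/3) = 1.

Parameterise the cylinder of radius R = 1 as
    r(θ) = (cos θ, sin θ, z(θ)).
The arc-length element is
    ds = sqrt(1 + (dz/dθ)^2) dθ,
so the Lagrangian is L = sqrt(1 + z'^2).
L depends on z' only, not on z or θ, so ∂L/∂z = 0 and
    ∂L/∂z' = z' / sqrt(1 + z'^2).
The Euler-Lagrange equation gives
    d/dθ( z' / sqrt(1 + z'^2) ) = 0,
so z' is constant. Integrating once:
    z(θ) = a θ + b,
a helix on the cylinder (a straight line when the cylinder is unrolled). The constants a, b are determined by the endpoint conditions.
With endpoint conditions z(0) = -2 and z(π/3) = 1: from z(0) = b we get b = -2, and a·π/3 + -2 = 1 gives a = 9/π, so
    z(θ) = (9/π) θ − 2.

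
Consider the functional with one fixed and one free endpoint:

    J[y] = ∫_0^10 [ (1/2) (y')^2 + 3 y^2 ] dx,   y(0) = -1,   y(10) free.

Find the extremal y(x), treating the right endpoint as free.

The Lagrangian L = (1/2) (y')^2 + 3 y^2 gives
    ∂L/∂y = 6 y,   ∂L/∂y' = y'.
Euler-Lagrange: y'' − 6 y = 0.
With k = sqrt(6), the general solution is
    y(x) = A cosh(sqrt(6) x) + B sinh(sqrt(6) x).
Fixed left endpoint y(0) = -1 ⇒ A = -1.
The right endpoint x = 10 is free, so the natural (transversality) condition is ∂L/∂y' |_{x=10} = 0, i.e. y'(10) = 0.
Compute y'(x) = A k sinh(k x) + B k cosh(k x), so
    y'(10) = A k sinh(k·10) + B k cosh(k·10) = 0
    ⇒ B = −A tanh(k·10) = tanh(sqrt(6)·10).
Therefore the extremal is
    y(x) = −cosh(sqrt(6) x) + tanh(sqrt(6)·10) sinh(sqrt(6) x).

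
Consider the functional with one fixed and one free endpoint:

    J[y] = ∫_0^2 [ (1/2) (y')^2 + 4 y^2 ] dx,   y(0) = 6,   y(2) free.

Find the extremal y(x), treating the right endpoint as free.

The Lagrangian L = (1/2) (y')^2 + 4 y^2 gives
    ∂L/∂y = 8 y,   ∂L/∂y' = y'.
Euler-Lagrange: y'' − 8 y = 0.
With k = sqrt(8), the general solution is
    y(x) = A cosh(sqrt(8) x) + B sinh(sqrt(8) x).
Fixed left endpoint y(0) = 6 ⇒ A = 6.
The right endpoint x = 2 is free, so the natural (transversality) condition is ∂L/∂y' |_{x=2} = 0, i.e. y'(2) = 0.
Compute y'(x) = A k sinh(k x) + B k cosh(k x), so
    y'(2) = A k sinh(k·2) + B k cosh(k·2) = 0
    ⇒ B = −A tanh(k·2) = − 6 tanh(sqrt(8)·2).
Therefore the extremal is
    y(x) = 6 cosh(sqrt(8) x) − 6 tanh(sqrt(8)·2) sinh(sqrt(8) x).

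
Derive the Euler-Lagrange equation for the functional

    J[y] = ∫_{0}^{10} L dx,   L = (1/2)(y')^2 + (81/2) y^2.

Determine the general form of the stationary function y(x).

The Lagrangian is L = (1/2)(y')^2 + (81/2) y^2.
∂L/∂y = 81y.
∂L/∂y' = y'.
The Euler-Lagrange equation d/dx(∂L/∂y') − ∂L/∂y = 0 becomes:
    y'' - 81 y = 0
General solution: y(x) = A e^(9x) + B e^(-9x), where A and B are arbitrary constants fixed by the endpoint conditions.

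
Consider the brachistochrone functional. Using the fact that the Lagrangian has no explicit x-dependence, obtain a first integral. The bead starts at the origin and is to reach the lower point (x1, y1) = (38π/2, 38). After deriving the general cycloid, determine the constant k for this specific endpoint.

The Lagrangian L = sqrt((1 + y'^2) / y) has no explicit x dependence, so the Beltrami identity applies:
    L − y' ∂L/∂y' = C.
Compute ∂L/∂y' = y' / sqrt(y (1 + y'^2)).
Substitute:
    sqrt((1 + y'^2)/y) − y'·y' / sqrt(y (1 + y'^2))
    = (1 + y'^2) / sqrt(y (1 + y'^2)) − y'^2 / sqrt(y (1 + y'^2))
    = 1 / sqrt(y (1 + y'^2)) = C.
Squaring and rearranging gives the first integral
    y (1 + y'^2) = 1/C^2 =: k   (constant).
Solving this first-order ODE by the substitution
    y = (k/2)(1 − cos θ)
yields the cycloid parameterisation
    x(θ) = (k/2)(θ − sin θ),   y(θ) = (k/2)(1 − cos θ).
The constant k is fixed by the endpoint condition.
Now fit the given lower endpoint (x1, y1) = (38π/2, 38). At the bottom of the first arch (θ = π), the parametric equations give
    y(π) = (k/2)(1 − cos π) = k,
    x(π) = (k/2)(π − sin π) = kπ/2.
Matching y(π) = 38 gives k = 38, consistent with x(π) = 38π/2. Therefore the specific cycloid is
    x(θ) = (38/2)(θ − sin θ),   y(θ) = (38/2)(1 − cos θ).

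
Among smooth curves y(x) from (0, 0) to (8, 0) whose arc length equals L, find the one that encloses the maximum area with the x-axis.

Set up the augmented Lagrangian using a multiplier λ for the length constraint:
    F(y, y') = y − λ sqrt(1 + y'^2).
F has no explicit x dependence, so the Beltrami identity yields a first integral
    F − y' ∂F/∂y' = C.
Compute ∂F/∂y' = −λ y' / sqrt(1 + y'^2). Then
    y − λ sqrt(1 + y'^2) + λ y'^2 / sqrt(1 + y'^2) = C
    ⇒  y − λ / sqrt(1 + y'^2) = C.
Solving for y' and integrating gives
    (x − a)^2 + (y − b)^2 = λ^2,
a circular arc of radius λ. The constants a, b are determined by the endpoint conditions y(0) = y(8) = 0, and λ is fixed implicitly by the length constraint
    ∫_{0}^{8} sqrt(1 + y'^2) dx = L.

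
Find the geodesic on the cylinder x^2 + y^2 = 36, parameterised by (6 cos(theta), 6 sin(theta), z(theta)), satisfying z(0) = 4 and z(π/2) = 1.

Parameterise the cylinder of radius R = 6 as
    r(θ) = (6 cos θ, 6 sin θ, z(θ)).
The arc-length element is
    ds = sqrt(36 + (dz/dθ)^2) dθ,
so the Lagrangian is L = sqrt(36 + z'^2).
L depends on z' only, not on z or θ, so ∂L/∂z = 0 and
    ∂L/∂z' = z' / sqrt(36 + z'^2).
The Euler-Lagrange equation gives
    d/dθ( z' / sqrt(36 + z'^2) ) = 0,
so z' is constant. Integrating once:
    z(θ) = a θ + b,
a helix on the cylinder (a straight line when the cylinder is unrolled). The constants a, b are determined by the endpoint conditions.
With endpoint conditions z(0) = 4 and z(π/2) = 1: from z(0) = b we get b = 4, and a·π/2 + 4 = 1 gives a = -6/π, so
    z(θ) = (-6/π) θ + 4.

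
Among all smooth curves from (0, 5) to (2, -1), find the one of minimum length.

Arc-length functional: J[y] = ∫ sqrt(1 + (y')^2) dx.
Lagrangian L = sqrt(1 + (y')^2) has no explicit y dependence, so ∂L/∂y = 0 and the Euler-Lagrange equation gives
    d/dx( y' / sqrt(1 + (y')^2) ) = 0  ⇒  y' / sqrt(1 + (y')^2) = const.
Hence y' is constant, so y(x) is affine.
Fitting the endpoints (0, 5) and (2, -1):
    slope m = ((-1) − 5) / (2 − 0) = -3,
    intercept c = 5 − m·0 = 5.
Extremal: y(x) = -3 x + 5.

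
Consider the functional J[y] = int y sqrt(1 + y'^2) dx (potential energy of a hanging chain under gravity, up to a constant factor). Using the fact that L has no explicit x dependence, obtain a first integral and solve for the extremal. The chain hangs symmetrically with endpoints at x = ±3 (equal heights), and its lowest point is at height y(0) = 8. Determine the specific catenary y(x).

The Lagrangian L(y, y') = y sqrt(1 + y'^2) has no explicit x dependence, so the Beltrami identity applies:
    L − y' ∂L/∂y' = C.
Compute ∂L/∂y' = y · y' / sqrt(1 + y'^2). Then
    L − y' ∂L/∂y'
    = y sqrt(1 + y'^2) − y · y'^2 / sqrt(1 + y'^2)
    = y (1 + y'^2 − y'^2) / sqrt(1 + y'^2)
    = y / sqrt(1 + y'^2) = C.
Squaring gives y^2 = C^2 (1 + y'^2), i.e.
    y'^2 = y^2 / C^2 − 1.
Separating variables,
    dy / sqrt(y^2 − C^2) = dx / C,
and integrating gives arccosh(y / C) = (x − a)/C, so
    y(x) = C cosh((x − a)/C),
the catenary. The constants C and a are fixed by the two endpoint conditions (and, for the hanging-chain problem, the length constraint selects C).
Now fit the given data. The endpoints x = ±3 are symmetric at equal height, so the catenary is even about its minimum: a = 0 and y(x) = C cosh(x/C). The lowest point is y(0) = C cosh(0) = C, and we are told y(0) = 8, so C = 8. Therefore
    y(x) = 8 cosh(x/8),
and at the endpoints
    y(±3) = 8 cosh(3/8).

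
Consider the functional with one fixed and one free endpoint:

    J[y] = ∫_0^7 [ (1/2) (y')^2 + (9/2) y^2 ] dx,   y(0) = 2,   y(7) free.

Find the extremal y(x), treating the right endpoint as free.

The Lagrangian L = (1/2) (y')^2 + (9/2) y^2 gives
    ∂L/∂y = 9 y,   ∂L/∂y' = y'.
Euler-Lagrange: y'' − 9 y = 0.
With k = 3, the general solution is
    y(x) = A cosh(3 x) + B sinh(3 x).
Fixed left endpoint y(0) = 2 ⇒ A = 2.
The right endpoint x = 7 is free, so the natural (transversality) condition is ∂L/∂y' |_{x=7} = 0, i.e. y'(7) = 0.
Compute y'(x) = A k sinh(k x) + B k cosh(k x), so
    y'(7) = A k sinh(k·7) + B k cosh(k·7) = 0
    ⇒ B = −A tanh(k·7) = − 2 tanh(3·7).
Therefore the extremal is
    y(x) = 2 cosh(3 x) − 2 tanh(3·7) sinh(3 x).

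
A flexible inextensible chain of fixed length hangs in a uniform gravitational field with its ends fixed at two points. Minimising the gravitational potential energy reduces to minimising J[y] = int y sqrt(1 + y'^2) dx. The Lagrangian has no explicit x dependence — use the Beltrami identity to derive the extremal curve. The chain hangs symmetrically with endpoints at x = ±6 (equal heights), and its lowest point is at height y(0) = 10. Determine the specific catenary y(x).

The Lagrangian L(y, y') = y sqrt(1 + y'^2) has no explicit x dependence, so the Beltrami identity applies:
    L − y' ∂L/∂y' = C.
Compute ∂L/∂y' = y · y' / sqrt(1 + y'^2). Then
    L − y' ∂L/∂y'
    = y sqrt(1 + y'^2) − y · y'^2 / sqrt(1 + y'^2)
    = y (1 + y'^2 − y'^2) / sqrt(1 + y'^2)
    = y / sqrt(1 + y'^2) = C.
Squaring gives y^2 = C^2 (1 + y'^2), i.e.
    y'^2 = y^2 / C^2 − 1.
Separating variables,
    dy / sqrt(y^2 − C^2) = dx / C,
and integrating gives arccosh(y / C) = (x − a)/C, so
    y(x) = C cosh((x − a)/C),
the catenary. The constants C and a are fixed by the two endpoint conditions (and, for the hanging-chain problem, the length constraint selects C).
Now fit the given data. The endpoints x = ±6 are symmetric at equal height, so the catenary is even about its minimum: a = 0 and y(x) = C cosh(x/C). The lowest point is y(0) = C cosh(0) = C, and we are told y(0) = 10, so C = 10. Therefore
    y(x) = 10 cosh(x/10),
and at the endpoints
    y(±6) = 10 cosh(6/10).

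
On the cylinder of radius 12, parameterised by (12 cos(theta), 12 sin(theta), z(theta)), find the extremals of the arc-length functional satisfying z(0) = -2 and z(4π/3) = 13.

Parameterise the cylinder of radius R = 12 as
    r(θ) = (12 cos θ, 12 sin θ, z(θ)).
The arc-length element is
    ds = sqrt(144 + (dz/dθ)^2) dθ,
so the Lagrangian is L = sqrt(144 + z'^2).
L depends on z' only, not on z or θ, so ∂L/∂z = 0 and
    ∂L/∂z' = z' / sqrt(144 + z'^2).
The Euler-Lagrange equation gives
    d/dθ( z' / sqrt(144 + z'^2) ) = 0,
so z' is constant. Integrating once:
    z(θ) = a θ + b,
a helix on the cylinder (a straight line when the cylinder is unrolled). The constants a, b are determined by the endpoint conditions.
With endpoint conditions z(0) = -2 and z(4π/3) = 13: from z(0) = b we get b = -2, and a·4π/3 + -2 = 13 gives a = 45/(4π), so
    z(θ) = (45/(4π)) θ − 2.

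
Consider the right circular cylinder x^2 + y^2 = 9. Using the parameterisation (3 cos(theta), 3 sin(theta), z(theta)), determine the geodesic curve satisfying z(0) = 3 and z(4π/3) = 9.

Parameterise the cylinder of radius R = 3 as
    r(θ) = (3 cos θ, 3 sin θ, z(θ)).
The arc-length element is
    ds = sqrt(9 + (dz/dθ)^2) dθ,
so the Lagrangian is L = sqrt(9 + z'^2).
L depends on z' only, not on z or θ, so ∂L/∂z = 0 and
    ∂L/∂z' = z' / sqrt(9 + z'^2).
The Euler-Lagrange equation gives
    d/dθ( z' / sqrt(9 + z'^2) ) = 0,
so z' is constant. Integrating once:
    z(θ) = a θ + b,
a helix on the cylinder (a straight line when the cylinder is unrolled). The constants a, b are determined by the endpoint conditions.
With endpoint conditions z(0) = 3 and z(4π/3) = 9: from z(0) = b we get b = 3, and a·4π/3 + 3 = 9 gives a = 9/(2π), so
    z(θ) = (9/(2π)) θ + 3.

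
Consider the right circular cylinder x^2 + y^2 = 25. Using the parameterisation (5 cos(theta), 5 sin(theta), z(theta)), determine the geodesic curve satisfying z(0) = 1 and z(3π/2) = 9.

Parameterise the cylinder of radius R = 5 as
    r(θ) = (5 cos θ, 5 sin θ, z(θ)).
The arc-length element is
    ds = sqrt(25 + (dz/dθ)^2) dθ,
so the Lagrangian is L = sqrt(25 + z'^2).
L depends on z' only, not on z or θ, so ∂L/∂z = 0 and
    ∂L/∂z' = z' / sqrt(25 + z'^2).
The Euler-Lagrange equation gives
    d/dθ( z' / sqrt(25 + z'^2) ) = 0,
so z' is constant. Integrating once:
    z(θ) = a θ + b,
a helix on the cylinder (a straight line when the cylinder is unrolled). The constants a, b are determined by the endpoint conditions.
With endpoint conditions z(0) = 1 and z(3π/2) = 9: from z(0) = b we get b = 1, and a·3π/2 + 1 = 9 gives a = 16/(3π), so
    z(θ) = (16/(3π)) θ + 1.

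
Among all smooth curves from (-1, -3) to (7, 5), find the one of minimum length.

Arc-length functional: J[y] = ∫ sqrt(1 + (y')^2) dx.
Lagrangian L = sqrt(1 + (y')^2) has no explicit y dependence, so ∂L/∂y = 0 and the Euler-Lagrange equation gives
    d/dx( y' / sqrt(1 + (y')^2) ) = 0  ⇒  y' / sqrt(1 + (y')^2) = const.
Hence y' is constant, so y(x) is affine.
Fitting the endpoints (-1, -3) and (7, 5):
    slope m = (5 − (-3)) / (7 − (-1)) = 1,
    intercept c = (-3) − m·(-1) = -2.
Extremal: y(x) = x - 2.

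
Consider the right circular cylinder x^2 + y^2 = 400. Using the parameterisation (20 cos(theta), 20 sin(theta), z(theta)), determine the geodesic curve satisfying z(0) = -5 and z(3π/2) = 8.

Parameterise the cylinder of radius R = 20 as
    r(θ) = (20 cos θ, 20 sin θ, z(θ)).
The arc-length element is
    ds = sqrt(400 + (dz/dθ)^2) dθ,
so the Lagrangian is L = sqrt(400 + z'^2).
L depends on z' only, not on z or θ, so ∂L/∂z = 0 and
    ∂L/∂z' = z' / sqrt(400 + z'^2).
The Euler-Lagrange equation gives
    d/dθ( z' / sqrt(400 + z'^2) ) = 0,
so z' is constant. Integrating once:
    z(θ) = a θ + b,
a helix on the cylinder (a straight line when the cylinder is unrolled). The constants a, b are determined by the endpoint conditions.
With endpoint conditions z(0) = -5 and z(3π/2) = 8: from z(0) = b we get b = -5, and a·3π/2 + -5 = 8 gives a = 26/(3π), so
    z(θ) = (26/(3π)) θ − 5.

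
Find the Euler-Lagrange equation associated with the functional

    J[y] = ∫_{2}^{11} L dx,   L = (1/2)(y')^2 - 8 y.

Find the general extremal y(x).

The Lagrangian is L = (1/2)(y')^2 - 8 y.
∂L/∂y = -8.
∂L/∂y' = y'.
The Euler-Lagrange equation d/dx(∂L/∂y') − ∂L/∂y = 0 becomes:
    y'' + 8 = 0
General solution: y(x) = -4 x^2 + A x + B, where A and B are arbitrary constants fixed by the endpoint conditions.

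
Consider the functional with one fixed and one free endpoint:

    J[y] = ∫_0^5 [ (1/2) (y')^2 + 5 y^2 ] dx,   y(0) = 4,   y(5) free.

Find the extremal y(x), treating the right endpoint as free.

The Lagrangian L = (1/2) (y')^2 + 5 y^2 gives
    ∂L/∂y = 10 y,   ∂L/∂y' = y'.
Euler-Lagrange: y'' − 10 y = 0.
With k = sqrt(10), the general solution is
    y(x) = A cosh(sqrt(10) x) + B sinh(sqrt(10) x).
Fixed left endpoint y(0) = 4 ⇒ A = 4.
The right endpoint x = 5 is free, so the natural (transversality) condition is ∂L/∂y' |_{x=5} = 0, i.e. y'(5) = 0.
Compute y'(x) = A k sinh(k x) + B k cosh(k x), so
    y'(5) = A k sinh(k·5) + B k cosh(k·5) = 0
    ⇒ B = −A tanh(k·5) = − 4 tanh(sqrt(10)·5).
Therefore the extremal is
    y(x) = 4 cosh(sqrt(10) x) − 4 tanh(sqrt(10)·5) sinh(sqrt(10) x).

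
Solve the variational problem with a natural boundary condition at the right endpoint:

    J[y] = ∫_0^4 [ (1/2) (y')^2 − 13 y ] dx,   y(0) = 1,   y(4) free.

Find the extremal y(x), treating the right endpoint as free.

The Lagrangian L = (1/2) (y')^2 − 13 y gives
    ∂L/∂y = −13,   ∂L/∂y' = y'.
Euler-Lagrange: d/dx(y') − (−13) = 0, i.e. y'' + 13 = 0, so
    y(x) = −(13/2) x^2 + C1 x + C2.
Fixed left endpoint y(0) = 1 ⇒ C2 = 1.
The right endpoint x = 4 is free, so the natural (transversality) condition is ∂L/∂y' |_{x=4} = 0, i.e. y'(4) = 0.
Compute y'(x) = −13 x + C1, so y'(4) = −52 + C1 = 0 ⇒ C1 = 52.
Therefore the extremal is
    y(x) = −(13/2) x^2 + 52 x + 1.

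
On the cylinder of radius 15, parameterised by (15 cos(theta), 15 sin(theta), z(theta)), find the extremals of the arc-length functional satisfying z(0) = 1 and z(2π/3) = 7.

Parameterise the cylinder of radius R = 15 as
    r(θ) = (15 cos θ, 15 sin θ, z(θ)).
The arc-length element is
    ds = sqrt(225 + (dz/dθ)^2) dθ,
so the Lagrangian is L = sqrt(225 + z'^2).
L depends on z' only, not on z or θ, so ∂L/∂z = 0 and
    ∂L/∂z' = z' / sqrt(225 + z'^2).
The Euler-Lagrange equation gives
    d/dθ( z' / sqrt(225 + z'^2) ) = 0,
so z' is constant. Integrating once:
    z(θ) = a θ + b,
a helix on the cylinder (a straight line when the cylinder is unrolled). The constants a, b are determined by the endpoint conditions.
With endpoint conditions z(0) = 1 and z(2π/3) = 7: from z(0) = b we get b = 1, and a·2π/3 + 1 = 7 gives a = 9/π, so
    z(θ) = (9/π) θ + 1.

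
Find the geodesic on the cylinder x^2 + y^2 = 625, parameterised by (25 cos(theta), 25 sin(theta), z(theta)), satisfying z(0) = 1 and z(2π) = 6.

Parameterise the cylinder of radius R = 25 as
    r(θ) = (25 cos θ, 25 sin θ, z(θ)).
The arc-length element is
    ds = sqrt(625 + (dz/dθ)^2) dθ,
so the Lagrangian is L = sqrt(625 + z'^2).
L depends on z' only, not on z or θ, so ∂L/∂z = 0 and
    ∂L/∂z' = z' / sqrt(625 + z'^2).
The Euler-Lagrange equation gives
    d/dθ( z' / sqrt(625 + z'^2) ) = 0,
so z' is constant. Integrating once:
    z(θ) = a θ + b,
a helix on the cylinder (a straight line when the cylinder is unrolled). The constants a, b are determined by the endpoint conditions.
With endpoint conditions z(0) = 1 and z(2π) = 6: from z(0) = b we get b = 1, and a·2π + 1 = 6 gives a = 5/(2π), so
    z(θ) = (5/(2π)) θ + 1.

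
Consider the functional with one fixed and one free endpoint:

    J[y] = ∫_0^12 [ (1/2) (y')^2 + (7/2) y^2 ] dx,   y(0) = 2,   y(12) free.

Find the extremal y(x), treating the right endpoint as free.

The Lagrangian L = (1/2) (y')^2 + (7/2) y^2 gives
    ∂L/∂y = 7 y,   ∂L/∂y' = y'.
Euler-Lagrange: y'' − 7 y = 0.
With k = sqrt(7), the general solution is
    y(x) = A cosh(sqrt(7) x) + B sinh(sqrt(7) x).
Fixed left endpoint y(0) = 2 ⇒ A = 2.
The right endpoint x = 12 is free, so the natural (transversality) condition is ∂L/∂y' |_{x=12} = 0, i.e. y'(12) = 0.
Compute y'(x) = A k sinh(k x) + B k cosh(k x), so
    y'(12) = A k sinh(k·12) + B k cosh(k·12) = 0
    ⇒ B = −A tanh(k·12) = − 2 tanh(sqrt(7)·12).
Therefore the extremal is
    y(x) = 2 cosh(sqrt(7) x) − 2 tanh(sqrt(7)·12) sinh(sqrt(7) x).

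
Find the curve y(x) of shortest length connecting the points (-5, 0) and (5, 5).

Arc-length functional: J[y] = ∫ sqrt(1 + (y')^2) dx.
Lagrangian L = sqrt(1 + (y')^2) has no explicit y dependence, so ∂L/∂y = 0 and the Euler-Lagrange equation gives
    d/dx( y' / sqrt(1 + (y')^2) ) = 0  ⇒  y' / sqrt(1 + (y')^2) = const.
Hence y' is constant, so y(x) is affine.
Fitting the endpoints (-5, 0) and (5, 5):
    slope m = (5 − 0) / (5 − (-5)) = 1/2,
    intercept c = 0 − m·(-5) = 5/2.
Extremal: y(x) = (1/2) x + 5/2.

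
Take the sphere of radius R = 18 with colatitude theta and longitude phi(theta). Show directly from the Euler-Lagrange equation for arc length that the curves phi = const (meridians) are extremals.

On the sphere of radius R = 18 with spherical coordinates (θ, φ), the induced metric is
    ds^2 = 324(dθ^2 + sin^2(θ) dφ^2).
Using θ as the parameter, the arc-length functional becomes
    J[φ] = ∫ 18 sqrt(1 + sin^2(θ) (dφ/dθ)^2) dθ.
So L = 18 sqrt(1 + sin^2(θ) φ'^2). Compute
    ∂L/∂φ = 0  (L has no explicit φ dependence),
    ∂L/∂φ' = 18 sin^2(θ) φ' / sqrt(1 + sin^2(θ) φ'^2).
For the candidate φ(θ) = c (constant), φ' = 0, so ∂L/∂φ' evaluated along the candidate vanishes, and ∂L/∂φ is identically zero. Hence
    d/dθ(∂L/∂φ') − ∂L/∂φ = 0
is satisfied. Therefore meridians φ = const are extremals of arc length — they are geodesics on the sphere.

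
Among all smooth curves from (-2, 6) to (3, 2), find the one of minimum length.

Arc-length functional: J[y] = ∫ sqrt(1 + (y')^2) dx.
Lagrangian L = sqrt(1 + (y')^2) has no explicit y dependence, so ∂L/∂y = 0 and the Euler-Lagrange equation gives
    d/dx( y' / sqrt(1 + (y')^2) ) = 0  ⇒  y' / sqrt(1 + (y')^2) = const.
Hence y' is constant, so y(x) is affine.
Fitting the endpoints (-2, 6) and (3, 2):
    slope m = (2 − 6) / (3 − (-2)) = -4/5,
    intercept c = 6 − m·(-2) = 22/5.
Extremal: y(x) = (-4/5) x + 22/5.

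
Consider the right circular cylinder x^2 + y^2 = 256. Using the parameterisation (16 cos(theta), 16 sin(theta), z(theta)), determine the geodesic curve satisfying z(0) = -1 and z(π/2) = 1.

Parameterise the cylinder of radius R = 16 as
    r(θ) = (16 cos θ, 16 sin θ, z(θ)).
The arc-length element is
    ds = sqrt(256 + (dz/dθ)^2) dθ,
so the Lagrangian is L = sqrt(256 + z'^2).
L depends on z' only, not on z or θ, so ∂L/∂z = 0 and
    ∂L/∂z' = z' / sqrt(256 + z'^2).
The Euler-Lagrange equation gives
    d/dθ( z' / sqrt(256 + z'^2) ) = 0,
so z' is constant. Integrating once:
    z(θ) = a θ + b,
a helix on the cylinder (a straight line when the cylinder is unrolled). The constants a, b are determined by the endpoint conditions.
With endpoint conditions z(0) = -1 and z(π/2) = 1: from z(0) = b we get b = -1, and a·π/2 + -1 = 1 gives a = 4/π, so
    z(θ) = (4/π) θ − 1.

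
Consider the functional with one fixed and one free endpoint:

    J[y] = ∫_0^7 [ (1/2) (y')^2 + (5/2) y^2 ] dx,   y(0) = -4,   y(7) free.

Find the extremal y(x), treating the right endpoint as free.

The Lagrangian L = (1/2) (y')^2 + (5/2) y^2 gives
    ∂L/∂y = 5 y,   ∂L/∂y' = y'.
Euler-Lagrange: y'' − 5 y = 0.
With k = sqrt(5), the general solution is
    y(x) = A cosh(sqrt(5) x) + B sinh(sqrt(5) x).
Fixed left endpoint y(0) = -4 ⇒ A = -4.
The right endpoint x = 7 is free, so the natural (transversality) condition is ∂L/∂y' |_{x=7} = 0, i.e. y'(7) = 0.
Compute y'(x) = A k sinh(k x) + B k cosh(k x), so
    y'(7) = A k sinh(k·7) + B k cosh(k·7) = 0
    ⇒ B = −A tanh(k·7) = 4 tanh(sqrt(5)·7).
Therefore the extremal is
    y(x) = −4 cosh(sqrt(5) x) + 4 tanh(sqrt(5)·7) sinh(sqrt(5) x).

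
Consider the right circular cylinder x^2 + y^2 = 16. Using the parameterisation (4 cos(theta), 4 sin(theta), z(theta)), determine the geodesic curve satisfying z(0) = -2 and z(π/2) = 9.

Parameterise the cylinder of radius R = 4 as
    r(θ) = (4 cos θ, 4 sin θ, z(θ)).
The arc-length element is
    ds = sqrt(16 + (dz/dθ)^2) dθ,
so the Lagrangian is L = sqrt(16 + z'^2).
L depends on z' only, not on z or θ, so ∂L/∂z = 0 and
    ∂L/∂z' = z' / sqrt(16 + z'^2).
The Euler-Lagrange equation gives
    d/dθ( z' / sqrt(16 + z'^2) ) = 0,
so z' is constant. Integrating once:
    z(θ) = a θ + b,
a helix on the cylinder (a straight line when the cylinder is unrolled). The constants a, b are determined by the endpoint conditions.
With endpoint conditions z(0) = -2 and z(π/2) = 9: from z(0) = b we get b = -2, and a·π/2 + -2 = 9 gives a = 22/π, so
    z(θ) = (22/π) θ − 2.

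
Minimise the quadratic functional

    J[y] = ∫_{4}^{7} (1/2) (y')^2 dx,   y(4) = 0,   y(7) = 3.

The Lagrangian is L = (1/2) (y')^2.
Compute ∂L/∂y = 0, ∂L/∂y' = y'.
The Euler-Lagrange equation d/dx(∂L/∂y') − ∂L/∂y = 0 reduces to
    y'' = 0.
Its general solution is
    y(x) = A x + B,
with A, B fixed by the endpoint conditions.
Applying the endpoint conditions y(4) = 0 and y(7) = 3: solve A·4 + B = 0 and A·7 + B = 3. Subtracting gives A(7 − 4) = 3 − 0, so A = 1, and B = 0 − A·4 = -4. Therefore
    y(x) = x - 4.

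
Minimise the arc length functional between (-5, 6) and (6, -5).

Arc-length functional: J[y] = ∫ sqrt(1 + (y')^2) dx.
Lagrangian L = sqrt(1 + (y')^2) has no explicit y dependence, so ∂L/∂y = 0 and the Euler-Lagrange equation gives
    d/dx( y' / sqrt(1 + (y')^2) ) = 0  ⇒  y' / sqrt(1 + (y')^2) = const.
Hence y' is constant, so y(x) is affine.
Fitting the endpoints (-5, 6) and (6, -5):
    slope m = ((-5) − 6) / (6 − (-5)) = -1,
    intercept c = 6 − m·(-5) = 1.
Extremal: y(x) = -x + 1.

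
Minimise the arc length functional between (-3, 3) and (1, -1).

Arc-length functional: J[y] = ∫ sqrt(1 + (y')^2) dx.
Lagrangian L = sqrt(1 + (y')^2) has no explicit y dependence, so ∂L/∂y = 0 and the Euler-Lagrange equation gives
    d/dx( y' / sqrt(1 + (y')^2) ) = 0  ⇒  y' / sqrt(1 + (y')^2) = const.
Hence y' is constant, so y(x) is affine.
Fitting the endpoints (-3, 3) and (1, -1):
    slope m = ((-1) − 3) / (1 − (-3)) = -1,
    intercept c = 3 − m·(-3) = 0.
Extremal: y(x) = -x.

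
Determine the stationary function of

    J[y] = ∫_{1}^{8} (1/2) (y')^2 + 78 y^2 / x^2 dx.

The Lagrangian is L = (1/2) (y')^2 + 78 y^2 / x^2.
Compute ∂L/∂y = 156y/x^2, ∂L/∂y' = y'.
The Euler-Lagrange equation d/dx(∂L/∂y') − ∂L/∂y = 0 reduces to
    y'' − 156/x^2 · y = 0  (x > 0).
Its general solution is
    y(x) = A x^13 + B x^(-12),
with A, B fixed by the endpoint conditions.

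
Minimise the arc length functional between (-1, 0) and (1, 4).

Arc-length functional: J[y] = ∫ sqrt(1 + (y')^2) dx.
Lagrangian L = sqrt(1 + (y')^2) has no explicit y dependence, so ∂L/∂y = 0 and the Euler-Lagrange equation gives
    d/dx( y' / sqrt(1 + (y')^2) ) = 0  ⇒  y' / sqrt(1 + (y')^2) = const.
Hence y' is constant, so y(x) is affine.
Fitting the endpoints (-1, 0) and (1, 4):
    slope m = (4 − 0) / (1 − (-1)) = 2,
    intercept c = 0 − m·(-1) = 2.
Extremal: y(x) = 2 x + 2.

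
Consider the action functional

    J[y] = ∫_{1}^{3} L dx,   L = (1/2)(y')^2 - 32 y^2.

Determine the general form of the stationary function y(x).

The Lagrangian is L = (1/2)(y')^2 - 32 y^2.
∂L/∂y = -64y.
∂L/∂y' = y'.
The Euler-Lagrange equation d/dx(∂L/∂y') − ∂L/∂y = 0 becomes:
    y'' + 64 y = 0
General solution: y(x) = A sin(8x) + B cos(8x), where A and B are arbitrary constants fixed by the endpoint conditions.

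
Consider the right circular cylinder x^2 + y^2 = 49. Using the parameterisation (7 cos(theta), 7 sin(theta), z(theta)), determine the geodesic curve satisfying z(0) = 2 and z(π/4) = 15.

Parameterise the cylinder of radius R = 7 as
    r(θ) = (7 cos θ, 7 sin θ, z(θ)).
The arc-length element is
    ds = sqrt(49 + (dz/dθ)^2) dθ,
so the Lagrangian is L = sqrt(49 + z'^2).
L depends on z' only, not on z or θ, so ∂L/∂z = 0 and
    ∂L/∂z' = z' / sqrt(49 + z'^2).
The Euler-Lagrange equation gives
    d/dθ( z' / sqrt(49 + z'^2) ) = 0,
so z' is constant. Integrating once:
    z(θ) = a θ + b,
a helix on the cylinder (a straight line when the cylinder is unrolled). The constants a, b are determined by the endpoint conditions.
With endpoint conditions z(0) = 2 and z(π/4) = 15: from z(0) = b we get b = 2, and a·π/4 + 2 = 15 gives a = 52/π, so
    z(θ) = (52/π) θ + 2.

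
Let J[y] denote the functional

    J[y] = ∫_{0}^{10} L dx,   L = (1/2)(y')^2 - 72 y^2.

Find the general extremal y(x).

The Lagrangian is L = (1/2)(y')^2 - 72 y^2.
∂L/∂y = -144y.
∂L/∂y' = y'.
The Euler-Lagrange equation d/dx(∂L/∂y') − ∂L/∂y = 0 becomes:
    y'' + 144 y = 0
General solution: y(x) = A sin(12x) + B cos(12x), where A and B are arbitrary constants fixed by the endpoint conditions.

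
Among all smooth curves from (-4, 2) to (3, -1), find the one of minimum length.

Arc-length functional: J[y] = ∫ sqrt(1 + (y')^2) dx.
Lagrangian L = sqrt(1 + (y')^2) has no explicit y dependence, so ∂L/∂y = 0 and the Euler-Lagrange equation gives
    d/dx( y' / sqrt(1 + (y')^2) ) = 0  ⇒  y' / sqrt(1 + (y')^2) = const.
Hence y' is constant, so y(x) is affine.
Fitting the endpoints (-4, 2) and (3, -1):
    slope m = ((-1) − 2) / (3 − (-4)) = -3/7,
    intercept c = 2 − m·(-4) = 2/7.
Extremal: y(x) = (-3/7) x + 2/7.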